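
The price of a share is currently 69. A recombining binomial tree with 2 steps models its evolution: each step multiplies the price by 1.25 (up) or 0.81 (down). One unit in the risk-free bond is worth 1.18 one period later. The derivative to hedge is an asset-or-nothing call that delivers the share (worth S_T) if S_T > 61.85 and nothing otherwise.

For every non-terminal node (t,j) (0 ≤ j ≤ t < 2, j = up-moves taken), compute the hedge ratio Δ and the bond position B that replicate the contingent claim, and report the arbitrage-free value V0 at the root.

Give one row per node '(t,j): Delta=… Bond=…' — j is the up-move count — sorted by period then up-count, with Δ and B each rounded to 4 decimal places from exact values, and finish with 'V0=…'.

Since d<R<u, set p* = (R−d)/(u−d) = 0.8409; price each node as the discounted p*-expectation of its children.
Terminal values V(2,·): V(2,0)=0.0000, V(2,1)=69.8625, V(2,2)=107.8125
  t=1,j=0: stock 55.8900 → up 69.8625 (V=69.8625), down 45.2709 (V=0.0000). Price 49.7865; hedge Δ=2.8409, bond B=-108.9920.
  t=1,j=1: stock 86.2500 → up 107.8125 (V=107.8125), down 69.8625 (V=69.8625). Price 86.2500; hedge Δ=1.0000, bond B=0.0000.
  t=0,j=0: stock 69.0000 → up 86.2500 (V=86.2500), down 55.8900 (V=49.7865). Price 68.1771; hedge Δ=1.2010, bond B=-14.6946.
Each (Δ,B) replicates both successor values, so the strategy is self-financing and V0 is arbitrage-free.

(0,0): Delta=1.2010 Bond=-14.6946
(1,0): Delta=2.8409 Bond=-108.9920
(1,1): Delta=1.0000 Bond=0.0000
V0=68.1771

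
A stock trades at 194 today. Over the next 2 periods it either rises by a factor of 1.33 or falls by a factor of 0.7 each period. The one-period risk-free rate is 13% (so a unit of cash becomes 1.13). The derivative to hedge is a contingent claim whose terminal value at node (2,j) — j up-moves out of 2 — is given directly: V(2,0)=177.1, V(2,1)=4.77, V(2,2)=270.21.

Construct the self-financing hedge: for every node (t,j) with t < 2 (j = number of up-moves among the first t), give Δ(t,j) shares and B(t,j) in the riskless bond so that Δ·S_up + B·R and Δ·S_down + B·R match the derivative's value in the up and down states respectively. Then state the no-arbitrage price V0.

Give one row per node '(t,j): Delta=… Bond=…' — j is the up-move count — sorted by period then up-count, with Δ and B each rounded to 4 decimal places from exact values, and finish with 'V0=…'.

The replicating-portfolio and risk-neutral prices coincide; use p* = (1.13−0.7)/(1.33−0.7) = 0.6825 for the latter.
At expiry t=2: V(2,0)=177.1000, V(2,1)=4.7700, V(2,2)=270.2100
  t=1,j=0: stock 135.8000 → up 180.6140 (V=4.7700), down 95.0600 (V=177.1000). Price 52.6353; hedge Δ=-2.0143, bond B=326.1750.
  t=1,j=1: stock 258.0200 → up 343.1666 (V=270.2100), down 180.6140 (V=4.7700). Price 164.5516; hedge Δ=1.6329, bond B=-256.7817.
  t=0,j=0: stock 194.0000 → up 258.0200 (V=164.5516), down 135.8000 (V=52.6353). Price 114.1793; hedge Δ=0.9157, bond B=-63.4656.
Check: Δ(0,0)·S0 + B(0,0) = 114.1793 = V0.

(0,0): Delta=0.9157 Bond=-63.4656
(1,0): Delta=-2.0143 Bond=326.1750
(1,1): Delta=1.6329 Bond=-256.7817
V0=114.1793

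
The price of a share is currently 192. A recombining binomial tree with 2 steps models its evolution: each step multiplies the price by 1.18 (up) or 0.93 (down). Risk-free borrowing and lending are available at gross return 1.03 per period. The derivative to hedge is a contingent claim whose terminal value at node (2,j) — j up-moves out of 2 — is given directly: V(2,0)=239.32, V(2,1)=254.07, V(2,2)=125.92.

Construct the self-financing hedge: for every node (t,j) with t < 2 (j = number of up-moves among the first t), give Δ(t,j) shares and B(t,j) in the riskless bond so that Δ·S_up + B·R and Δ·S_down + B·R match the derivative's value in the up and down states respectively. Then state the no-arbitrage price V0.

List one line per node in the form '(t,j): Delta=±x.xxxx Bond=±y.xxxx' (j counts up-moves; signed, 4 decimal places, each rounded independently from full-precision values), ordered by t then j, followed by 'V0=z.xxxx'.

No-arbitrage ⇒ martingale measure with p* = (R−d)/(u−d) = 0.4000.
Payoff layer (t=2): V(2,0)=239.3200, V(2,1)=254.0700, V(2,2)=125.9200
Node (1,0) S=178.5600: V=(p*·254.0700+(1−p*)·239.3200)/1.03=238.0777; Δ=(254.0700−239.3200)/(210.7008−166.0608)=0.3304; B=V−Δ·S=179.0777
Node (1,1) S=226.5600: V=(p*·125.9200+(1−p*)·254.0700)/1.03=196.9029; Δ=(125.9200−254.0700)/(267.3408−210.7008)=-2.2625; B=V−Δ·S=709.5029
Node (0,0) S=192.0000: V=(p*·196.9029+(1−p*)·238.0777)/1.03=215.1532; Δ=(196.9029−238.0777)/(226.5600−178.5600)=-0.8578; B=V−Δ·S=379.8522
Each (Δ,B) replicates both successor values, so the strategy is self-financing and V0 is arbitrage-free.

(0,0): Delta=-0.8578 Bond=379.8522
(1,0): Delta=0.3304 Bond=179.0777
(1,1): Delta=-2.2625 Bond=709.5029
V0=215.1532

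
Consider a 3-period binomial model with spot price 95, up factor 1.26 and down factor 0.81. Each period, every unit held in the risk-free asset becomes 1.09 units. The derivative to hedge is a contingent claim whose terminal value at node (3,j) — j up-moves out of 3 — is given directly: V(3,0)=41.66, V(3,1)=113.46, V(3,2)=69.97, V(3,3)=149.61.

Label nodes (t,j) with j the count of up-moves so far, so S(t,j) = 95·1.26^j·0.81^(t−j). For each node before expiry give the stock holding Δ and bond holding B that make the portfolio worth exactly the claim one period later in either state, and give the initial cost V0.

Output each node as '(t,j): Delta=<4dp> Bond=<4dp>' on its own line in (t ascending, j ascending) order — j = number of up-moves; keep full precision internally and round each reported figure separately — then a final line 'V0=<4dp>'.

Since d<R<u, set p* = (R−d)/(u−d) = 0.6222; price each node as the discounted p*-expectation of its children.
Payoff layer (t=3): V(3,0)=41.6600, V(3,1)=113.4600, V(3,2)=69.9700, V(3,3)=149.6100
  t=2,j=0: stock 62.3295 → up 78.5352 (V=113.4600), down 50.4869 (V=41.6600). Price 79.2069; hedge Δ=2.5599, bond B=-80.3486.
  t=2,j=1: stock 96.9570 → up 122.1658 (V=69.9700), down 78.5352 (V=113.4600). Price 79.2656; hedge Δ=-0.9968, bond B=175.9101.
  t=2,j=2: stock 150.8220 → up 190.0357 (V=149.6100), down 122.1658 (V=69.9700). Price 109.6548; hedge Δ=1.1734, bond B=-67.3229.
  t=1,j=0: stock 76.9500 → up 96.9570 (V=79.2656), down 62.3295 (V=79.2069). Price 72.7004; hedge Δ=0.0017, bond B=72.5699.
  t=1,j=1: stock 119.7000 → up 150.8220 (V=109.6548), down 96.9570 (V=79.2656). Price 90.0683; hedge Δ=0.5642, bond B=22.5368.
  t=0,j=0: stock 95.0000 → up 119.7000 (V=90.0683), down 76.9500 (V=72.7004). Price 76.6120; hedge Δ=0.4063, bond B=38.0167.
Each (Δ,B) replicates both successor values, so the strategy is self-financing and V0 is arbitrage-free.

(0,0): Delta=0.4063 Bond=38.0167
(1,0): Delta=0.0017 Bond=72.5699
(1,1): Delta=0.5642 Bond=22.5368
(2,0): Delta=2.5599 Bond=-80.3486
(2,1): Delta=-0.9968 Bond=175.9101
(2,2): Delta=1.1734 Bond=-67.3229
V0=76.6120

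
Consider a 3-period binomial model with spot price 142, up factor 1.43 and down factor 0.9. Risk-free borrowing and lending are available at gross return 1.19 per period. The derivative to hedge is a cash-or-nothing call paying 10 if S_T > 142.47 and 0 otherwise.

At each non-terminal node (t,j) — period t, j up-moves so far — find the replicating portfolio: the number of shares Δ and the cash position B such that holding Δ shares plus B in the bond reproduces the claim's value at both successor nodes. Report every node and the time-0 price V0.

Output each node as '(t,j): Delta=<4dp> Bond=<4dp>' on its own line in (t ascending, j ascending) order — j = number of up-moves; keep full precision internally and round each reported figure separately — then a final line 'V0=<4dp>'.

(0,0): Delta=0.0192 Bond=2.6510
(1,0): Delta=0.0562 Bond=-1.5662
(1,1): Delta=0.0000 Bond=7.0616
(2,0): Delta=0.1640 Bond=-14.2699
(2,1): Delta=0.0000 Bond=8.4034
(2,2): Delta=0.0000 Bond=8.4034
V0=5.3831

Under the risk-neutral measure, an up-move has probability p* = (R−d)/(u−d) = 0.5472 and values discount at R = 1.19.
Payoff layer (t=3): V(3,0)=0.0000, V(3,1)=10.0000, V(3,2)=10.0000, V(3,3)=10.0000
(2,0): S=115.0200. Δ = (V_up−V_dn)/(S_up−S_dn) = (10.0000−0.0000)/(164.4786−103.5180) = 0.1640. V = [p*·10.0000 + (1−p*)·0.0000]/1.19 = 4.5981. B = V − Δ·S = -14.2699.
(2,1): S=182.7540. Δ = (V_up−V_dn)/(S_up−S_dn) = (10.0000−10.0000)/(261.3382−164.4786) = 0.0000. V = [p*·10.0000 + (1−p*)·10.0000]/1.19 = 8.4034. B = V − Δ·S = 8.4034.
(2,2): S=290.3758. Δ = (V_up−V_dn)/(S_up−S_dn) = (10.0000−10.0000)/(415.2374−261.3382) = 0.0000. V = [p*·10.0000 + (1−p*)·10.0000]/1.19 = 8.4034. B = V − Δ·S = 8.4034.
(1,0): S=127.8000. Δ = (V_up−V_dn)/(S_up−S_dn) = (8.4034−4.5981)/(182.7540−115.0200) = 0.0562. V = [p*·8.4034 + (1−p*)·4.5981]/1.19 = 5.6136. B = V − Δ·S = -1.5662.
(1,1): S=203.0600. Δ = (V_up−V_dn)/(S_up−S_dn) = (8.4034−8.4034)/(290.3758−182.7540) = 0.0000. V = [p*·8.4034 + (1−p*)·8.4034]/1.19 = 7.0616. B = V − Δ·S = 7.0616.
(0,0): S=142.0000. Δ = (V_up−V_dn)/(S_up−S_dn) = (7.0616−5.6136)/(203.0600−127.8000) = 0.0192. V = [p*·7.0616 + (1−p*)·5.6136]/1.19 = 5.3831. B = V − Δ·S = 2.6510.
Self-financing check: at every node Δ·S+B equals the discounted successor values.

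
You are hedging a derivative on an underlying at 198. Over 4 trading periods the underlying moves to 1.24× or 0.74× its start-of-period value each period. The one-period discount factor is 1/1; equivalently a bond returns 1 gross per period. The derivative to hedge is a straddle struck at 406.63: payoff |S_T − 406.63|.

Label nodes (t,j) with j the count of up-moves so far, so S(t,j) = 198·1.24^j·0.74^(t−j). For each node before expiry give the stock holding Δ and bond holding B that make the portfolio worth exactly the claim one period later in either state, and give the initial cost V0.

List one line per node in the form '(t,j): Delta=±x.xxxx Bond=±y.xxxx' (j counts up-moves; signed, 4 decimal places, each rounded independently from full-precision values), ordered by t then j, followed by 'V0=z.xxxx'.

Risk-neutral probability p* = (R−d)/(u−d) = (1−0.74)/(1.24−0.74) = 0.5200.
Terminal values V(4,·): V(4,0)=347.2566, V(4,1)=307.1394, V(4,2)=239.9160, V(4,3)=127.2715, V(4,4)=61.4843
(3,0): S=80.2344. Δ = (V_up−V_dn)/(S_up−S_dn) = (307.1394−347.2566)/(99.4906−59.3734) = -1.0000. V = [p*·307.1394 + (1−p*)·347.2566]/1 = 326.3956. B = V − Δ·S = 406.6300.
(3,1): S=134.4468. Δ = (V_up−V_dn)/(S_up−S_dn) = (239.9160−307.1394)/(166.7140−99.4906) = -1.0000. V = [p*·239.9160 + (1−p*)·307.1394]/1 = 272.1832. B = V − Δ·S = 406.6300.
(3,2): S=225.2892. Δ = (V_up−V_dn)/(S_up−S_dn) = (127.2715−239.9160)/(279.3585−166.7140) = -1.0000. V = [p*·127.2715 + (1−p*)·239.9160]/1 = 181.3408. B = V − Δ·S = 406.6300.
(3,3): S=377.5116. Δ = (V_up−V_dn)/(S_up−S_dn) = (61.4843−127.2715)/(468.1143−279.3585) = -0.3485. V = [p*·61.4843 + (1−p*)·127.2715]/1 = 93.0621. B = V − Δ·S = 224.6364.
(2,0): S=108.4248. Δ = (V_up−V_dn)/(S_up−S_dn) = (272.1832−326.3956)/(134.4468−80.2344) = -1.0000. V = [p*·272.1832 + (1−p*)·326.3956]/1 = 298.2052. B = V − Δ·S = 406.6300.
(2,1): S=181.6848. Δ = (V_up−V_dn)/(S_up−S_dn) = (181.3408−272.1832)/(225.2892−134.4468) = -1.0000. V = [p*·181.3408 + (1−p*)·272.1832]/1 = 224.9452. B = V − Δ·S = 406.6300.
(2,2): S=304.4448. Δ = (V_up−V_dn)/(S_up−S_dn) = (93.0621−181.3408)/(377.5116−225.2892) = -0.5799. V = [p*·93.0621 + (1−p*)·181.3408]/1 = 135.4359. B = V − Δ·S = 311.9933.
(1,0): S=146.5200. Δ = (V_up−V_dn)/(S_up−S_dn) = (224.9452−298.2052)/(181.6848−108.4248) = -1.0000. V = [p*·224.9452 + (1−p*)·298.2052]/1 = 260.1100. B = V − Δ·S = 406.6300.
(1,1): S=245.5200. Δ = (V_up−V_dn)/(S_up−S_dn) = (135.4359−224.9452)/(304.4448−181.6848) = -0.7291. V = [p*·135.4359 + (1−p*)·224.9452]/1 = 178.4004. B = V − Δ·S = 357.4189.
(0,0): S=198.0000. Δ = (V_up−V_dn)/(S_up−S_dn) = (178.4004−260.1100)/(245.5200−146.5200) = -0.8253. V = [p*·178.4004 + (1−p*)·260.1100]/1 = 217.6210. B = V − Δ·S = 381.0402.
The time-0 hedge costs 217.6210, which is the no-arbitrage price.

(0,0): Delta=-0.8253 Bond=381.0402
(1,0): Delta=-1.0000 Bond=406.6300
(1,1): Delta=-0.7291 Bond=357.4189
(2,0): Delta=-1.0000 Bond=406.6300
(2,1): Delta=-1.0000 Bond=406.6300
(2,2): Delta=-0.5799 Bond=311.9933
(3,0): Delta=-1.0000 Bond=406.6300
(3,1): Delta=-1.0000 Bond=406.6300
(3,2): Delta=-1.0000 Bond=406.6300
(3,3): Delta=-0.3485 Bond=224.6364
V0=217.6210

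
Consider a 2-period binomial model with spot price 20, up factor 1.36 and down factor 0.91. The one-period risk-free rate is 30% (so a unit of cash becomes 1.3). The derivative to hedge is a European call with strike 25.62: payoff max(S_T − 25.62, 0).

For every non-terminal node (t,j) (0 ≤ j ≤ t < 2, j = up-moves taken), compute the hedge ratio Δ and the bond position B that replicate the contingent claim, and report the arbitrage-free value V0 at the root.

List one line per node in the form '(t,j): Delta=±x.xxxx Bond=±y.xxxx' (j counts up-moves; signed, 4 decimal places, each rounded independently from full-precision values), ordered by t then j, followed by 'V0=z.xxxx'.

Under the risk-neutral measure, an up-move has probability p* = (R−d)/(u−d) = 0.8667 and values discount at R = 1.3.
At expiry t=2: V(2,0)=0.0000, V(2,1)=0.0000, V(2,2)=11.3720
Node (1,0) S=18.2000: V=(p*·0.0000+(1−p*)·0.0000)/1.3=0.0000; Δ=(0.0000−0.0000)/(24.7520−16.5620)=0.0000; B=V−Δ·S=0.0000
Node (1,1) S=27.2000: V=(p*·11.3720+(1−p*)·0.0000)/1.3=7.5813; Δ=(11.3720−0.0000)/(36.9920−24.7520)=0.9291; B=V−Δ·S=-17.6898
Node (0,0) S=20.0000: V=(p*·7.5813+(1−p*)·0.0000)/1.3=5.0542; Δ=(7.5813−0.0000)/(27.2000−18.2000)=0.8424; B=V−Δ·S=-11.7932
Each (Δ,B) replicates both successor values, so the strategy is self-financing and V0 is arbitrage-free.

(0,0): Delta=0.8424 Bond=-11.7932
(1,0): Delta=0.0000 Bond=0.0000
(1,1): Delta=0.9291 Bond=-17.6898
V0=5.0542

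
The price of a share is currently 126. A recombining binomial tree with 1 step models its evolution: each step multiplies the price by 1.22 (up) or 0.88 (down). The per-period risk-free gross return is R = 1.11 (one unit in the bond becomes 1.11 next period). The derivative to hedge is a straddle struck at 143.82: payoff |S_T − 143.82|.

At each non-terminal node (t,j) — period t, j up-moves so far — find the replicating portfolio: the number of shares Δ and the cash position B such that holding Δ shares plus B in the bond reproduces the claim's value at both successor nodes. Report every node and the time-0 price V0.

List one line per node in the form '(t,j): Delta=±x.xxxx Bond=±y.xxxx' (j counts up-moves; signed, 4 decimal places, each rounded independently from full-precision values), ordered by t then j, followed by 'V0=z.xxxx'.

(0,0): Delta=-0.5378 Bond=83.3990
V0=15.6343

Under the risk-neutral measure, an up-move has probability p* = (R−d)/(u−d) = 0.6765 and values discount at R = 1.11.
Payoff layer (t=1): V(1,0)=32.9400, V(1,1)=9.9000
(0,0): S=126.0000. Δ = (V_up−V_dn)/(S_up−S_dn) = (9.9000−32.9400)/(153.7200−110.8800) = -0.5378. V = [p*·9.9000 + (1−p*)·32.9400]/1.11 = 15.6343. B = V − Δ·S = 83.3990.
Each (Δ,B) replicates both successor values, so the strategy is self-financing and V0 is arbitrage-free.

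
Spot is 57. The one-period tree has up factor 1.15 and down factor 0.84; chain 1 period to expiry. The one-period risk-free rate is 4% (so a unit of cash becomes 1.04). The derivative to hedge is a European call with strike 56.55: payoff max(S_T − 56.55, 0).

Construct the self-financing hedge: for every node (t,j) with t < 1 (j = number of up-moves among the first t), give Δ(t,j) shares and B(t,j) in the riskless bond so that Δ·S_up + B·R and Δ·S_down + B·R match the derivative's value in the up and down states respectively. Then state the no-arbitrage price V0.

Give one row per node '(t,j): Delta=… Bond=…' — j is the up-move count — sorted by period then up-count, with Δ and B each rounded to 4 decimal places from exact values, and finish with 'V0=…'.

Risk-neutral probability p* = (R−d)/(u−d) = (1.04−0.84)/(1.15−0.84) = 0.6452.
Payoff layer (t=1): V(1,0)=0.0000, V(1,1)=9.0000
(0,0): S=57.0000. Δ = (V_up−V_dn)/(S_up−S_dn) = (9.0000−0.0000)/(65.5500−47.8800) = 0.5093. V = [p*·9.0000 + (1−p*)·0.0000]/1.04 = 5.5831. B = V − Δ·S = -23.4491.
Each (Δ,B) replicates both successor values, so the strategy is self-financing and V0 is arbitrage-free.

(0,0): Delta=0.5093 Bond=-23.4491
V0=5.5831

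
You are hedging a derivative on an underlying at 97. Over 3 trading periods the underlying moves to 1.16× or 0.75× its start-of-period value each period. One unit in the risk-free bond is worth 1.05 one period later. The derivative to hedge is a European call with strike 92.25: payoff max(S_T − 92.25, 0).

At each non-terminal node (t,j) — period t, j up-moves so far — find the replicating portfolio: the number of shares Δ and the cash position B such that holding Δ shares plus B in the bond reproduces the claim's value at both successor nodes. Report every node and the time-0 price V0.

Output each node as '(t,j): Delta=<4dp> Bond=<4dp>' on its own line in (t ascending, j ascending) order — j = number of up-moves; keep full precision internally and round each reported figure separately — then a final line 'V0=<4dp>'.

The replicating-portfolio and risk-neutral prices coincide; use p* = (1.05−0.75)/(1.16−0.75) = 0.7317 for the latter.
At expiry t=3: V(3,0)=0.0000, V(3,1)=0.0000, V(3,2)=5.6424, V(3,3)=59.1569
(2,0): S=54.5625. Δ = (V_up−V_dn)/(S_up−S_dn) = (0.0000−0.0000)/(63.2925−40.9219) = 0.0000. V = [p*·0.0000 + (1−p*)·0.0000]/1.05 = 0.0000. B = V − Δ·S = 0.0000.
(2,1): S=84.3900. Δ = (V_up−V_dn)/(S_up−S_dn) = (5.6424−0.0000)/(97.8924−63.2925) = 0.1631. V = [p*·5.6424 + (1−p*)·0.0000]/1.05 = 3.9320. B = V − Δ·S = -9.8300.
(2,2): S=130.5232. Δ = (V_up−V_dn)/(S_up−S_dn) = (59.1569−5.6424)/(151.4069−97.8924) = 1.0000. V = [p*·59.1569 + (1−p*)·5.6424]/1.05 = 42.6661. B = V − Δ·S = -87.8571.
(1,0): S=72.7500. Δ = (V_up−V_dn)/(S_up−S_dn) = (3.9320−0.0000)/(84.3900−54.5625) = 0.1318. V = [p*·3.9320 + (1−p*)·0.0000]/1.05 = 2.7401. B = V − Δ·S = -6.8501.
(1,1): S=112.5200. Δ = (V_up−V_dn)/(S_up−S_dn) = (42.6661−3.9320)/(130.5232−84.3900) = 0.8396. V = [p*·42.6661 + (1−p*)·3.9320]/1.05 = 30.7371. B = V − Δ·S = -63.7362.
(0,0): S=97.0000. Δ = (V_up−V_dn)/(S_up−S_dn) = (30.7371−2.7401)/(112.5200−72.7500) = 0.7040. V = [p*·30.7371 + (1−p*)·2.7401]/1.05 = 22.1197. B = V − Δ·S = -46.1658.
Check: Δ(0,0)·S0 + B(0,0) = 22.1197 = V0.

(0,0): Delta=0.7040 Bond=-46.1658
(1,0): Delta=0.1318 Bond=-6.8501
(1,1): Delta=0.8396 Bond=-63.7362
(2,0): Delta=0.0000 Bond=0.0000
(2,1): Delta=0.1631 Bond=-9.8300
(2,2): Delta=1.0000 Bond=-87.8571
V0=22.1197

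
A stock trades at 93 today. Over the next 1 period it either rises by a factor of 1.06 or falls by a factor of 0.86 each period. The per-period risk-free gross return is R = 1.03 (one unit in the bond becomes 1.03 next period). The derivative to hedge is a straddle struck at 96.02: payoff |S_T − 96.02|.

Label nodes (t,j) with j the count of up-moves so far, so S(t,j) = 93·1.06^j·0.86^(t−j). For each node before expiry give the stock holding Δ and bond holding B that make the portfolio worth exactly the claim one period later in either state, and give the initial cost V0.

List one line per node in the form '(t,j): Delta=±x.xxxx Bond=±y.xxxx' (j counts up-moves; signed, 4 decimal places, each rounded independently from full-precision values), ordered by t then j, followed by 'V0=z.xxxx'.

Since d<R<u, set p* = (R−d)/(u−d) = 0.8500; price each node as the discounted p*-expectation of its children.
At expiry t=1: V(1,0)=16.0400, V(1,1)=2.5600
  t=0,j=0: stock 93.0000 → up 98.5800 (V=2.5600), down 79.9800 (V=16.0400). Price 4.4485; hedge Δ=-0.7247, bond B=71.8485.
Self-financing check: at every node Δ·S+B equals the discounted successor values.

(0,0): Delta=-0.7247 Bond=71.8485
V0=4.4485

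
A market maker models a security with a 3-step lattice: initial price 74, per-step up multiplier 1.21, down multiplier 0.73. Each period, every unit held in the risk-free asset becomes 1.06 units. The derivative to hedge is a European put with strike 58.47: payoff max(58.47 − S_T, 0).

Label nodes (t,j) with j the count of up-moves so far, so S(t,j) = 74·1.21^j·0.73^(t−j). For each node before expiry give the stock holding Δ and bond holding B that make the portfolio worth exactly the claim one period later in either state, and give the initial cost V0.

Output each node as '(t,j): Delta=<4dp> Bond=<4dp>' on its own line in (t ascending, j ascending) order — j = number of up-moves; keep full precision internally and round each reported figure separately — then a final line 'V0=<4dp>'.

The replicating-portfolio and risk-neutral prices coincide; use p* = (1.06−0.73)/(1.21−0.73) = 0.6875 for the latter.
Terminal payoffs: V(3,0)=29.6827, V(3,1)=10.7541, V(3,2)=0.0000, V(3,3)=0.0000
Node (2,0) S=39.4346: V=(p*·10.7541+(1−p*)·29.6827)/1.06=15.7258; Δ=(10.7541−29.6827)/(47.7159−28.7873)=-1.0000; B=V−Δ·S=55.1604
Node (2,1) S=65.3642: V=(p*·0.0000+(1−p*)·10.7541)/1.06=3.1704; Δ=(0.0000−10.7541)/(79.0907−47.7159)=-0.3428; B=V−Δ·S=25.5749
Node (2,2) S=108.3434: V=(p*·0.0000+(1−p*)·0.0000)/1.06=0.0000; Δ=(0.0000−0.0000)/(131.0955−79.0907)=0.0000; B=V−Δ·S=0.0000
Node (1,0) S=54.0200: V=(p*·3.1704+(1−p*)·15.7258)/1.06=6.6924; Δ=(3.1704−15.7258)/(65.3642−39.4346)=-0.4842; B=V−Δ·S=32.8494
Node (1,1) S=89.5400: V=(p*·0.0000+(1−p*)·3.1704)/1.06=0.9347; Δ=(0.0000−3.1704)/(108.3434−65.3642)=-0.0738; B=V−Δ·S=7.5398
Node (0,0) S=74.0000: V=(p*·0.9347+(1−p*)·6.6924)/1.06=2.5792; Δ=(0.9347−6.6924)/(89.5400−54.0200)=-0.1621; B=V−Δ·S=14.5746
The time-0 hedge costs 2.5792, which is the no-arbitrage price.

(0,0): Delta=-0.1621 Bond=14.5746
(1,0): Delta=-0.4842 Bond=32.8494
(1,1): Delta=-0.0738 Bond=7.5398
(2,0): Delta=-1.0000 Bond=55.1604
(2,1): Delta=-0.3428 Bond=25.5749
(2,2): Delta=0.0000 Bond=0.0000
V0=2.5792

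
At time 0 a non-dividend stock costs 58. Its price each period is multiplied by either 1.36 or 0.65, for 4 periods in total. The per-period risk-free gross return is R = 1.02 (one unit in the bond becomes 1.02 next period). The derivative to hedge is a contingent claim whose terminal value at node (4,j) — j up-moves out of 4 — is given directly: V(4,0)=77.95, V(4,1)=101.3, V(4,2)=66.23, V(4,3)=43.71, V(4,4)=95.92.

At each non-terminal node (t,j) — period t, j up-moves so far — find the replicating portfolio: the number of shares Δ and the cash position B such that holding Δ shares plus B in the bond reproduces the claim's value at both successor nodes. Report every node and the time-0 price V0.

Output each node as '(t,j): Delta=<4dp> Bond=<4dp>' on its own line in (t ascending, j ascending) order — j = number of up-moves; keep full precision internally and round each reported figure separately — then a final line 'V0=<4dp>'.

(0,0): Delta=-0.2610 Bond=80.6934
(1,0): Delta=-0.6559 Bond=97.1937
(1,1): Delta=-0.0876 Bond=68.6279
(2,0): Delta=-0.3998 Bond=92.8614
(2,1): Delta=-0.7684 Bond=104.9048
(2,2): Delta=0.2114 Bond=37.9261
(3,0): Delta=2.0647 Bond=55.4640
(3,1): Delta=-1.4821 Bond=130.7905
(3,2): Delta=-0.4549 Bond=85.1440
(3,3): Delta=0.5040 Bond=-4.0077
V0=65.5551

The replicating-portfolio and risk-neutral prices coincide; use p* = (1.02−0.65)/(1.36−0.65) = 0.5211 for the latter.
Payoff layer (t=4): V(4,0)=77.9500, V(4,1)=101.3000, V(4,2)=66.2300, V(4,3)=43.7100, V(4,4)=95.9200
(3,0): S=15.9283. Δ = (V_up−V_dn)/(S_up−S_dn) = (101.3000−77.9500)/(21.6624−10.3534) = 2.0647. V = [p*·101.3000 + (1−p*)·77.9500]/1.02 = 88.3513. B = V − Δ·S = 55.4640.
(3,1): S=33.3268. Δ = (V_up−V_dn)/(S_up−S_dn) = (66.2300−101.3000)/(45.3244−21.6624) = -1.4821. V = [p*·66.2300 + (1−p*)·101.3000]/1.02 = 81.3962. B = V − Δ·S = 130.7905.
(3,2): S=69.7299. Δ = (V_up−V_dn)/(S_up−S_dn) = (43.7100−66.2300)/(94.8327−45.3244) = -0.4549. V = [p*·43.7100 + (1−p*)·66.2300]/1.02 = 53.4257. B = V − Δ·S = 85.1440.
(3,3): S=145.8964. Δ = (V_up−V_dn)/(S_up−S_dn) = (95.9200−43.7100)/(198.4192−94.8327) = 0.5040. V = [p*·95.9200 + (1−p*)·43.7100]/1.02 = 69.5275. B = V − Δ·S = -4.0077.
(2,0): S=24.5050. Δ = (V_up−V_dn)/(S_up−S_dn) = (81.3962−88.3513)/(33.3268−15.9283) = -0.3998. V = [p*·81.3962 + (1−p*)·88.3513]/1.02 = 83.0655. B = V − Δ·S = 92.8614.
(2,1): S=51.2720. Δ = (V_up−V_dn)/(S_up−S_dn) = (53.4257−81.3962)/(69.7299−33.3268) = -0.7684. V = [p*·53.4257 + (1−p*)·81.3962]/1.02 = 65.5098. B = V − Δ·S = 104.9048.
(2,2): S=107.2768. Δ = (V_up−V_dn)/(S_up−S_dn) = (69.5275−53.4257)/(145.8964−69.7299) = 0.2114. V = [p*·69.5275 + (1−p*)·53.4257]/1.02 = 60.6047. B = V − Δ·S = 37.9261.
(1,0): S=37.7000. Δ = (V_up−V_dn)/(S_up−S_dn) = (65.5098−83.0655)/(51.2720−24.5050) = -0.6559. V = [p*·65.5098 + (1−p*)·83.0655]/1.02 = 72.4674. B = V − Δ·S = 97.1937.
(1,1): S=78.8800. Δ = (V_up−V_dn)/(S_up−S_dn) = (60.6047−65.5098)/(107.2768−51.2720) = -0.0876. V = [p*·60.6047 + (1−p*)·65.5098]/1.02 = 61.7192. B = V − Δ·S = 68.6279.
(0,0): S=58.0000. Δ = (V_up−V_dn)/(S_up−S_dn) = (61.7192−72.4674)/(78.8800−37.7000) = -0.2610. V = [p*·61.7192 + (1−p*)·72.4674]/1.02 = 65.5551. B = V − Δ·S = 80.6934.
Check: Δ(0,0)·S0 + B(0,0) = 65.5551 = V0.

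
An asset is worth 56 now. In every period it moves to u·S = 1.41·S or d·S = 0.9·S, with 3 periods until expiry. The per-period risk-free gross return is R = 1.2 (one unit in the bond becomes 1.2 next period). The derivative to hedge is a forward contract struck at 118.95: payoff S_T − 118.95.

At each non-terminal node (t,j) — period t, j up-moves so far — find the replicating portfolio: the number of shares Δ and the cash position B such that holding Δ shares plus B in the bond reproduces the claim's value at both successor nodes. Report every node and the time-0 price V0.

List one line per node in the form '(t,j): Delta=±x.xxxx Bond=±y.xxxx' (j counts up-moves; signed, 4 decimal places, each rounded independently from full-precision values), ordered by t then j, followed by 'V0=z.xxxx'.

(0,0): Delta=1.0000 Bond=-68.8368
(1,0): Delta=1.0000 Bond=-82.6042
(1,1): Delta=1.0000 Bond=-82.6042
(2,0): Delta=1.0000 Bond=-99.1250
(2,1): Delta=1.0000 Bond=-99.1250
(2,2): Delta=1.0000 Bond=-99.1250
V0=-12.8368

Since d<R<u, set p* = (R−d)/(u−d) = 0.5882; price each node as the discounted p*-expectation of its children.
Payoff layer (t=3): V(3,0)=-78.1260, V(3,1)=-54.9924, V(3,2)=-18.7498, V(3,3)=38.0304
(2,0): S=45.3600. Δ = (V_up−V_dn)/(S_up−S_dn) = (-54.9924−-78.1260)/(63.9576−40.8240) = 1.0000. V = [p*·-54.9924 + (1−p*)·-78.1260]/1.2 = -53.7650. B = V − Δ·S = -99.1250.
(2,1): S=71.0640. Δ = (V_up−V_dn)/(S_up−S_dn) = (-18.7498−-54.9924)/(100.2002−63.9576) = 1.0000. V = [p*·-18.7498 + (1−p*)·-54.9924]/1.2 = -28.0610. B = V − Δ·S = -99.1250.
(2,2): S=111.3336. Δ = (V_up−V_dn)/(S_up−S_dn) = (38.0304−-18.7498)/(156.9804−100.2002) = 1.0000. V = [p*·38.0304 + (1−p*)·-18.7498]/1.2 = 12.2086. B = V − Δ·S = -99.1250.
(1,0): S=50.4000. Δ = (V_up−V_dn)/(S_up−S_dn) = (-28.0610−-53.7650)/(71.0640−45.3600) = 1.0000. V = [p*·-28.0610 + (1−p*)·-53.7650]/1.2 = -32.2042. B = V − Δ·S = -82.6042.
(1,1): S=78.9600. Δ = (V_up−V_dn)/(S_up−S_dn) = (12.2086−-28.0610)/(111.3336−71.0640) = 1.0000. V = [p*·12.2086 + (1−p*)·-28.0610]/1.2 = -3.6442. B = V − Δ·S = -82.6042.
(0,0): S=56.0000. Δ = (V_up−V_dn)/(S_up−S_dn) = (-3.6442−-32.2042)/(78.9600−50.4000) = 1.0000. V = [p*·-3.6442 + (1−p*)·-32.2042]/1.2 = -12.8368. B = V − Δ·S = -68.8368.
Check: Δ(0,0)·S0 + B(0,0) = -12.8368 = V0.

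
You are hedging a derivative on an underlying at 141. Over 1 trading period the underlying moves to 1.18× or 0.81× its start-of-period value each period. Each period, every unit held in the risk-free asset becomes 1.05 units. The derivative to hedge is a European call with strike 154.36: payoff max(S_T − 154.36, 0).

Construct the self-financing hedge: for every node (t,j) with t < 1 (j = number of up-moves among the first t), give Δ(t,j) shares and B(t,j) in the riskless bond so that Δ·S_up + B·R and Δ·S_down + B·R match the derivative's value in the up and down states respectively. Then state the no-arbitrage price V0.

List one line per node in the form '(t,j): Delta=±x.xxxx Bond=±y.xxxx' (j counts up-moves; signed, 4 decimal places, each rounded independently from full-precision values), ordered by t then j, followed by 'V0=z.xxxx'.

Under the risk-neutral measure, an up-move has probability p* = (R−d)/(u−d) = 0.6486 and values discount at R = 1.05.
Terminal payoffs: V(1,0)=0.0000, V(1,1)=12.0200
(0,0): S=141.0000. Δ = (V_up−V_dn)/(S_up−S_dn) = (12.0200−0.0000)/(166.3800−114.2100) = 0.2304. V = [p*·12.0200 + (1−p*)·0.0000]/1.05 = 7.4255. B = V − Δ·S = -25.0610.
Self-financing check: at every node Δ·S+B equals the discounted successor values.

(0,0): Delta=0.2304 Bond=-25.0610
V0=7.4255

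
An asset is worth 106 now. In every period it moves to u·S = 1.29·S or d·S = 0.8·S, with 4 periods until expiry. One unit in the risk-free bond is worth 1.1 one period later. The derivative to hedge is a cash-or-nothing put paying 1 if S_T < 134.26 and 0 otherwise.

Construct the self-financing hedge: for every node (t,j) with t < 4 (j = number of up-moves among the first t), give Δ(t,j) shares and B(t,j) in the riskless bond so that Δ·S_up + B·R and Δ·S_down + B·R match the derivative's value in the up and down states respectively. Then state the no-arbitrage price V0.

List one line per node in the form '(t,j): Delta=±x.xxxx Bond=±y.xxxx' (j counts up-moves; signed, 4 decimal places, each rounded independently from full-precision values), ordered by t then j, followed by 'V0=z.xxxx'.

(0,0): Delta=-0.0063 Bond=1.0125
(1,0): Delta=-0.0075 Bond=1.2111
(1,1): Delta=-0.0059 Bond=1.0521
(2,0): Delta=0.0000 Bond=0.8264
(2,1): Delta=-0.0104 Bond=1.6525
(2,2): Delta=-0.0041 Bond=0.8437
(3,0): Delta=0.0000 Bond=0.9091
(3,1): Delta=0.0000 Bond=0.9091
(3,2): Delta=-0.0145 Bond=2.3933
(3,3): Delta=0.0000 Bond=0.0000
V0=0.3439

Under the risk-neutral measure, an up-move has probability p* = (R−d)/(u−d) = 0.6122 and values discount at R = 1.1.
Terminal values V(4,·): V(4,0)=1.0000, V(4,1)=1.0000, V(4,2)=1.0000, V(4,3)=0.0000, V(4,4)=0.0000
Node (3,0) S=54.2720: V=(p*·1.0000+(1−p*)·1.0000)/1.1=0.9091; Δ=(1.0000−1.0000)/(70.0109−43.4176)=0.0000; B=V−Δ·S=0.9091
Node (3,1) S=87.5136: V=(p*·1.0000+(1−p*)·1.0000)/1.1=0.9091; Δ=(1.0000−1.0000)/(112.8925−70.0109)=0.0000; B=V−Δ·S=0.9091
Node (3,2) S=141.1157: V=(p*·0.0000+(1−p*)·1.0000)/1.1=0.3525; Δ=(0.0000−1.0000)/(182.0392−112.8925)=-0.0145; B=V−Δ·S=2.3933
Node (3,3) S=227.5490: V=(p*·0.0000+(1−p*)·0.0000)/1.1=0.0000; Δ=(0.0000−0.0000)/(293.5383−182.0392)=0.0000; B=V−Δ·S=0.0000
Node (2,0) S=67.8400: V=(p*·0.9091+(1−p*)·0.9091)/1.1=0.8264; Δ=(0.9091−0.9091)/(87.5136−54.2720)=0.0000; B=V−Δ·S=0.8264
Node (2,1) S=109.3920: V=(p*·0.3525+(1−p*)·0.9091)/1.1=0.5167; Δ=(0.3525−0.9091)/(141.1157−87.5136)=-0.0104; B=V−Δ·S=1.6525
Node (2,2) S=176.3946: V=(p*·0.0000+(1−p*)·0.3525)/1.1=0.1243; Δ=(0.0000−0.3525)/(227.5490−141.1157)=-0.0041; B=V−Δ·S=0.8437
Node (1,0) S=84.8000: V=(p*·0.5167+(1−p*)·0.8264)/1.1=0.5789; Δ=(0.5167−0.8264)/(109.3920−67.8400)=-0.0075; B=V−Δ·S=1.2111
Node (1,1) S=136.7400: V=(p*·0.1243+(1−p*)·0.5167)/1.1=0.2513; Δ=(0.1243−0.5167)/(176.3946−109.3920)=-0.0059; B=V−Δ·S=1.0521
Node (0,0) S=106.0000: V=(p*·0.2513+(1−p*)·0.5789)/1.1=0.3439; Δ=(0.2513−0.5789)/(136.7400−84.8000)=-0.0063; B=V−Δ·S=1.0125
The time-0 hedge costs 0.3439, which is the no-arbitrage price.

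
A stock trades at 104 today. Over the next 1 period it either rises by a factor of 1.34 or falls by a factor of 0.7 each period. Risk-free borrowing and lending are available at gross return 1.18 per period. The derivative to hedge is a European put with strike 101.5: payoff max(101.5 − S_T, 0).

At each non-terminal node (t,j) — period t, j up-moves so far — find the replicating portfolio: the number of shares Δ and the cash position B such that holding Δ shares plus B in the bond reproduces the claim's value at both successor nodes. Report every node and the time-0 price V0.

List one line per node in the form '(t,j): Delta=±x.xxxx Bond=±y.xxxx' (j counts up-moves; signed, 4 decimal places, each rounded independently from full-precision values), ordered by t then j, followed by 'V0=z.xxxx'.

(0,0): Delta=-0.4312 Bond=50.9243
V0=6.0805

Risk-neutral probability p* = (R−d)/(u−d) = (1.18−0.7)/(1.34−0.7) = 0.7500.
At expiry t=1: V(1,0)=28.7000, V(1,1)=0.0000
  t=0,j=0: stock 104.0000 → up 139.3600 (V=0.0000), down 72.8000 (V=28.7000). Price 6.0805; hedge Δ=-0.4312, bond B=50.9243.
Each (Δ,B) replicates both successor values, so the strategy is self-financing and V0 is arbitrage-free.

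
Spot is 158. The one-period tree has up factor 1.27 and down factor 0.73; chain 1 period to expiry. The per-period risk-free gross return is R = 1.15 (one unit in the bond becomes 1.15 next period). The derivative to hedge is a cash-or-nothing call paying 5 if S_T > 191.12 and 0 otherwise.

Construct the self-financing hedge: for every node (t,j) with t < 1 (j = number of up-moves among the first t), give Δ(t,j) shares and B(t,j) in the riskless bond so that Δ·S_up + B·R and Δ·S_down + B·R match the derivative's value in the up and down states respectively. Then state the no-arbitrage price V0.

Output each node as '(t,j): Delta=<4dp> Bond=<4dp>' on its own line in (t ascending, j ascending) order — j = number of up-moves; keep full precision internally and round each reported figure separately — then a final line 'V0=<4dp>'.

No-arbitrage ⇒ martingale measure with p* = (R−d)/(u−d) = 0.7778.
Terminal values V(1,·): V(1,0)=0.0000, V(1,1)=5.0000
(0,0): S=158.0000. Δ = (V_up−V_dn)/(S_up−S_dn) = (5.0000−0.0000)/(200.6600−115.3400) = 0.0586. V = [p*·5.0000 + (1−p*)·0.0000]/1.15 = 3.3816. B = V − Δ·S = -5.8776.
Check: Δ(0,0)·S0 + B(0,0) = 3.3816 = V0.

(0,0): Delta=0.0586 Bond=-5.8776
V0=3.3816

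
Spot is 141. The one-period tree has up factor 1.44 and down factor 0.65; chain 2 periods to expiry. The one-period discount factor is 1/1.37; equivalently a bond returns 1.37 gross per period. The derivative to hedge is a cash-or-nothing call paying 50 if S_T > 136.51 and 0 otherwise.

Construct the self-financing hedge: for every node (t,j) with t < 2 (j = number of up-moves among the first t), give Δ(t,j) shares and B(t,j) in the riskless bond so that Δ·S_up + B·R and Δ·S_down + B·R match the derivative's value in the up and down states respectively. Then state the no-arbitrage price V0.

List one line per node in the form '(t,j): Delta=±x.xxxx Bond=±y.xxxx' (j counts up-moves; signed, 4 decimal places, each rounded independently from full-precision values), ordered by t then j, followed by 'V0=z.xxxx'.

(0,0): Delta=0.2986 Bond=-19.9766
(1,0): Delta=0.0000 Bond=0.0000
(1,1): Delta=0.3117 Bond=-30.0286
V0=22.1279

No-arbitrage ⇒ martingale measure with p* = (R−d)/(u−d) = 0.9114.
Payoff layer (t=2): V(2,0)=0.0000, V(2,1)=0.0000, V(2,2)=50.0000
Node (1,0) S=91.6500: V=(p*·0.0000+(1−p*)·0.0000)/1.37=0.0000; Δ=(0.0000−0.0000)/(131.9760−59.5725)=0.0000; B=V−Δ·S=0.0000
Node (1,1) S=203.0400: V=(p*·50.0000+(1−p*)·0.0000)/1.37=33.2625; Δ=(50.0000−0.0000)/(292.3776−131.9760)=0.3117; B=V−Δ·S=-30.0286
Node (0,0) S=141.0000: V=(p*·33.2625+(1−p*)·0.0000)/1.37=22.1279; Δ=(33.2625−0.0000)/(203.0400−91.6500)=0.2986; B=V−Δ·S=-19.9766
Each (Δ,B) replicates both successor values, so the strategy is self-financing and V0 is arbitrage-free.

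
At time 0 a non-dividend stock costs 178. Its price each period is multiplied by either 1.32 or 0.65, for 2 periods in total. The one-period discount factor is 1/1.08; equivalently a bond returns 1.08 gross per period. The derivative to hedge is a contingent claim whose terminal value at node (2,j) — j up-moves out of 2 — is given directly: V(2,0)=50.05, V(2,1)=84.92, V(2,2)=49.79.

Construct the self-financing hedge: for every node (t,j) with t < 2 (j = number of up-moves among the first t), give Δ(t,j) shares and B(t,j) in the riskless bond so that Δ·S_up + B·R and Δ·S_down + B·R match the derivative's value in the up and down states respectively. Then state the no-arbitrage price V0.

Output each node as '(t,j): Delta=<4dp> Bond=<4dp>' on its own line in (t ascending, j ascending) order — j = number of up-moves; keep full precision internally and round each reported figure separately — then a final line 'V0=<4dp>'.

(0,0): Delta=-0.0781 Bond=70.4599
(1,0): Delta=0.4498 Bond=15.0193
(1,1): Delta=-0.2232 Bond=110.1864
V0=56.5636

Risk-neutral probability p* = (R−d)/(u−d) = (1.08−0.65)/(1.32−0.65) = 0.6418.
At expiry t=2: V(2,0)=50.0500, V(2,1)=84.9200, V(2,2)=49.7900
  t=1,j=0: stock 115.7000 → up 152.7240 (V=84.9200), down 75.2050 (V=50.0500). Price 67.0641; hedge Δ=0.4498, bond B=15.0193.
  t=1,j=1: stock 234.9600 → up 310.1472 (V=49.7900), down 152.7240 (V=84.9200). Price 57.7536; hedge Δ=-0.2232, bond B=110.1864.
  t=0,j=0: stock 178.0000 → up 234.9600 (V=57.7536), down 115.7000 (V=67.0641). Price 56.5636; hedge Δ=-0.0781, bond B=70.4599.
Check: Δ(0,0)·S0 + B(0,0) = 56.5636 = V0.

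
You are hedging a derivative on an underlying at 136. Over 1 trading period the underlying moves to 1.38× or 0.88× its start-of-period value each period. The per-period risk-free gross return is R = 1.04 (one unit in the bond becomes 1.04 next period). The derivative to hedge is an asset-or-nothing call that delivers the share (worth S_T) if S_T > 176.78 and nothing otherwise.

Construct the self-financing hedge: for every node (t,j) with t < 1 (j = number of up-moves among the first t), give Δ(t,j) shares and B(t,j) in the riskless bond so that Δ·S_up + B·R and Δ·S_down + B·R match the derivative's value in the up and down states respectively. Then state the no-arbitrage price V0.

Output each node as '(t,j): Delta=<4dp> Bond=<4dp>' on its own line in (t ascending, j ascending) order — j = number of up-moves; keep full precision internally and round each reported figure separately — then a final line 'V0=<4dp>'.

(0,0): Delta=2.7600 Bond=-317.6123
V0=57.7477

Risk-neutral probability p* = (R−d)/(u−d) = (1.04−0.88)/(1.38−0.88) = 0.3200.
Terminal payoffs: V(1,0)=0.0000, V(1,1)=187.6800
  t=0,j=0: stock 136.0000 → up 187.6800 (V=187.6800), down 119.6800 (V=0.0000). Price 57.7477; hedge Δ=2.7600, bond B=-317.6123.
Each (Δ,B) replicates both successor values, so the strategy is self-financing and V0 is arbitrage-free.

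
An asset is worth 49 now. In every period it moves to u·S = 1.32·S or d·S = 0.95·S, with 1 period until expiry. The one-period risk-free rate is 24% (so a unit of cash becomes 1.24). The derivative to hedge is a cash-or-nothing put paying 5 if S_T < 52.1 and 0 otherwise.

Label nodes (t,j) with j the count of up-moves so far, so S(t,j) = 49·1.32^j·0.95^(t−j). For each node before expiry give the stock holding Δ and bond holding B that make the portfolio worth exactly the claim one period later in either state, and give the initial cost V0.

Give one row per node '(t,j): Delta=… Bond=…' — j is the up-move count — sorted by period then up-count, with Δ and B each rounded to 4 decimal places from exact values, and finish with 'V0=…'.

Risk-neutral probability p* = (R−d)/(u−d) = (1.24−0.95)/(1.32−0.95) = 0.7838.
At expiry t=1: V(1,0)=5.0000, V(1,1)=0.0000
(0,0): S=49.0000. Δ = (V_up−V_dn)/(S_up−S_dn) = (0.0000−5.0000)/(64.6800−46.5500) = -0.2758. V = [p*·0.0000 + (1−p*)·5.0000]/1.24 = 0.8718. B = V − Δ·S = 14.3854.
Check: Δ(0,0)·S0 + B(0,0) = 0.8718 = V0.

(0,0): Delta=-0.2758 Bond=14.3854
V0=0.8718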